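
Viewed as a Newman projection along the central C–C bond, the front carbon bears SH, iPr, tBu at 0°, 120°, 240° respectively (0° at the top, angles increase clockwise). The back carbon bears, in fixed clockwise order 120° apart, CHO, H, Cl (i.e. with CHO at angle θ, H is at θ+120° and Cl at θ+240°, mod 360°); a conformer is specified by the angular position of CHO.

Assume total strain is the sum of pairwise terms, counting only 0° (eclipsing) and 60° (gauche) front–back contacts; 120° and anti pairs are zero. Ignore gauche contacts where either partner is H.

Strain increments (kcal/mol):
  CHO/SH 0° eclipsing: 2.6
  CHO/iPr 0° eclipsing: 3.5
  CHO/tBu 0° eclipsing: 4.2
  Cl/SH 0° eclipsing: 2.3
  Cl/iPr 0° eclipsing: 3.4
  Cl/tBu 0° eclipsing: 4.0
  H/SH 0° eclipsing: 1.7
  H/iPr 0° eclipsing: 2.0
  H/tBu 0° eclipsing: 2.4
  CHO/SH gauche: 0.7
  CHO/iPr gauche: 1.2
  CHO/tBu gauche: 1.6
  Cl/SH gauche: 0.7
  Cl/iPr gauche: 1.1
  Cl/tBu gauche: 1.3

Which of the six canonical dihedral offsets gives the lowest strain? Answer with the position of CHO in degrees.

60°

CHO at 0° is eclipsed. SH at 0° is eclipsed with CHO at 0° (2.6); iPr at 120° is eclipsed with H at 120° (2.0); tBu at 240° is eclipsed with Cl at 240° (4.0). Total 8.6 kcal/mol.
CHO at 60° is staggered. SH at 0° is gauche with CHO at 60° (0.7); SH at 0° is gauche with Cl at 300° (0.7); iPr at 120° is gauche with CHO at 60° (1.2); tBu at 240° is gauche with Cl at 300° (1.3). Total 3.9 kcal/mol.
CHO at 120° is eclipsed. SH at 0° is eclipsed with Cl at 0° (2.3); iPr at 120° is eclipsed with CHO at 120° (3.5); tBu at 240° is eclipsed with H at 240° (2.4). Total 8.2 kcal/mol.
CHO at 180° is staggered. SH at 0° is gauche with Cl at 60° (0.7); iPr at 120° is gauche with CHO at 180° (1.2); iPr at 120° is gauche with Cl at 60° (1.1); tBu at 240° is gauche with CHO at 180° (1.6). Total 4.6 kcal/mol.
CHO at 240° is eclipsed. SH at 0° is eclipsed with H at 0° (1.7); iPr at 120° is eclipsed with Cl at 120° (3.4); tBu at 240° is eclipsed with CHO at 240° (4.2). Total 9.3 kcal/mol.
CHO at 300° is staggered. SH at 0° is gauche with CHO at 300° (0.7); iPr at 120° is gauche with Cl at 180° (1.1); tBu at 240° is gauche with CHO at 300° (1.6); tBu at 240° is gauche with Cl at 180° (1.3). Total 4.7 kcal/mol.
The minimum (3.9 kcal/mol) occurs with CHO at 60°.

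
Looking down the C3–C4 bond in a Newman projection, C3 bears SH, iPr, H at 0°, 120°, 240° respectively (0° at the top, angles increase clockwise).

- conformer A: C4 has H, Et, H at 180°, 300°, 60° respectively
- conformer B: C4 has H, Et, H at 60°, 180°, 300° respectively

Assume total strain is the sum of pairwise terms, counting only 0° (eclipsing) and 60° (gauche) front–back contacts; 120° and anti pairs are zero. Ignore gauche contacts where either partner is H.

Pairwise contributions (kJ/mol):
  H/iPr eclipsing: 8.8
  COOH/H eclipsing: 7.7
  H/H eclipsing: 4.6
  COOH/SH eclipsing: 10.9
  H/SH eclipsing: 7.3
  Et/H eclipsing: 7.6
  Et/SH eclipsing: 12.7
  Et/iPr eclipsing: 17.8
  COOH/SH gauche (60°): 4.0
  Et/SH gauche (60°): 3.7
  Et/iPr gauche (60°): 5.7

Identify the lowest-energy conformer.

A

A is staggered. SH at 0° is gauche with Et at 300° (3.7). Total 3.7 kJ/mol.
B is staggered. iPr at 120° is gauche with Et at 180° (5.7). Total 5.7 kJ/mol.
A has the lowest total (3.7 kJ/mol).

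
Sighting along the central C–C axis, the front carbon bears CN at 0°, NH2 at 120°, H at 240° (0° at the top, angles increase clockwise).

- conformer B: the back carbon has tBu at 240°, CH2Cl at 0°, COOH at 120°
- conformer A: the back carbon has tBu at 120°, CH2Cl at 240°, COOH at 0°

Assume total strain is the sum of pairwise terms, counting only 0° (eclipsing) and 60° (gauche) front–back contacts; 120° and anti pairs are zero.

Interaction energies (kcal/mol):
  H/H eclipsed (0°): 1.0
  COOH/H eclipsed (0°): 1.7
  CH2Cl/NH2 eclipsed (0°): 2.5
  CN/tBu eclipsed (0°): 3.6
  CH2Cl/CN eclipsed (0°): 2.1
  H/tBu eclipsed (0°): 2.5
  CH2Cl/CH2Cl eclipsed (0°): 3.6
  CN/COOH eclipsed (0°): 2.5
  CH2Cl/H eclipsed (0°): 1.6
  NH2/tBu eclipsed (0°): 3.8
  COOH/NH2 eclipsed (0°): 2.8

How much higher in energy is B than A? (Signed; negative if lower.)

B (eclipsed): CN(0°)/CH2Cl(0°) eclipsed 2.1; NH2(120°)/COOH(120°) eclipsed 2.8; H(240°)/tBu(240°) eclipsed 2.5 → 7.4 kcal/mol.
A (eclipsed): CN(0°)/COOH(0°) eclipsed 2.5; NH2(120°)/tBu(120°) eclipsed 3.8; H(240°)/CH2Cl(240°) eclipsed 1.6 → 7.9 kcal/mol.
E(B) − E(A) = 7.4 − 7.9 = -0.5 kcal/mol.

-0.5 kcal/mol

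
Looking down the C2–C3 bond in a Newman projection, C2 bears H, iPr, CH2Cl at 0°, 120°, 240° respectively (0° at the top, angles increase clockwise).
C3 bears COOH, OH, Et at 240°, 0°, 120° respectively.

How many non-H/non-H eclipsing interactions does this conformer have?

Non-H eclipsing pairs: iPr(120°)/Et(120°); CH2Cl(240°)/COOH(240°) — 2 interactions.

2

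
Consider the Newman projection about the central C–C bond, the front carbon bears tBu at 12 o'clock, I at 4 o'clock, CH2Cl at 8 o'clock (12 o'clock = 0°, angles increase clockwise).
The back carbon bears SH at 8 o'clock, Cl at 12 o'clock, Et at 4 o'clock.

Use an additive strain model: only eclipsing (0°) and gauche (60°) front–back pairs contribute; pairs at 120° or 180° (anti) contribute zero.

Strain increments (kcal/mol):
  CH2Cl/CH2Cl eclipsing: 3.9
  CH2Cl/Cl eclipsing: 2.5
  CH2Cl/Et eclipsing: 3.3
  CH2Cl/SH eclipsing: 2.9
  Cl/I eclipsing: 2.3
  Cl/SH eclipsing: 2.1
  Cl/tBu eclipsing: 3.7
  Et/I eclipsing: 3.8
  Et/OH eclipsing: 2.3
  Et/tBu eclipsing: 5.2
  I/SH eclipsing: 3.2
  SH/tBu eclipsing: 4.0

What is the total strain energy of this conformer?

This conformer (eclipsed): tBu–Cl eclipsed, I–Et eclipsed, CH2Cl–SH eclipsed; 3.7 + 3.8 + 2.9 = 10.4 kcal/mol.

10.4 kcal/mol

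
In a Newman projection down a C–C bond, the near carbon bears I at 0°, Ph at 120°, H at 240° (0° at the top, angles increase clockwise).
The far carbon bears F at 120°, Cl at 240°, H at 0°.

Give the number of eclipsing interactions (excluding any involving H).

Non-H eclipsing pairs: Ph(120°)/F(120°) — 1 interaction.

1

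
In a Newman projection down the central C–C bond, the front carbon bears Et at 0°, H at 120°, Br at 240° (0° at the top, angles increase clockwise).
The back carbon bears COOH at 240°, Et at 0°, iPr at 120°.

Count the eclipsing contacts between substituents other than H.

Non-H eclipsing pairs: Et(0°)/Et(0°); Br(240°)/COOH(240°) — 2 interactions.

2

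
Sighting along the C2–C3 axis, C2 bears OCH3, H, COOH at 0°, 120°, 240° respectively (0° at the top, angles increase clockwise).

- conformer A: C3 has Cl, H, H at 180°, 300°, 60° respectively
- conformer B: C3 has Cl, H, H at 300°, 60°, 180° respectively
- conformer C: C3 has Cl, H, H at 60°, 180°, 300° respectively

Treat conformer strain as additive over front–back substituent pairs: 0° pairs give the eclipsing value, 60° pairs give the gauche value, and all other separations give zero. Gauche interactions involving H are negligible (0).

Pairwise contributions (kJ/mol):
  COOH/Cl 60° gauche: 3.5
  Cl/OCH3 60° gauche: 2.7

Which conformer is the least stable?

B

A (staggered): COOH–Cl gauche; 3.5 = 3.5 kJ/mol.
B (staggered): OCH3–Cl gauche, COOH–Cl gauche; 2.7 + 3.5 = 6.2 kJ/mol.
C (staggered): OCH3–Cl gauche; 2.7 = 2.7 kJ/mol.
B has the highest total (6.2 kJ/mol).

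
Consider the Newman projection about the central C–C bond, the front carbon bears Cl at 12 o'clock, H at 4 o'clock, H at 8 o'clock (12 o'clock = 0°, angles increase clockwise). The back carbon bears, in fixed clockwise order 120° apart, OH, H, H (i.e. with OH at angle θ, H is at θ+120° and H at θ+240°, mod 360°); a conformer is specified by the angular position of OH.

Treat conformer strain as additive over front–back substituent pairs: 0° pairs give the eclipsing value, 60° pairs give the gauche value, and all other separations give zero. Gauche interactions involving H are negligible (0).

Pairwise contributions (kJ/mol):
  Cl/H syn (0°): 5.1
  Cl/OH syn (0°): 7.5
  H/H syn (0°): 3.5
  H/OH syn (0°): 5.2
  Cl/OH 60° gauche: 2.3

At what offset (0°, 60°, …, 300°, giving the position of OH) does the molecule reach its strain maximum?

OH at 0° (eclipsed): Cl(0°)/OH(0°) eclipsed 7.5; H(120°)/H(120°) eclipsed 3.5; H(240°)/H(240°) eclipsed 3.5 → 14.5 kJ/mol.
OH at 60° (staggered): Cl(0°)/OH(60°) gauche 2.3 → 2.3 kJ/mol.
OH at 120° (eclipsed): Cl(0°)/H(0°) eclipsed 5.1; H(120°)/OH(120°) eclipsed 5.2; H(240°)/H(240°) eclipsed 3.5 → 13.8 kJ/mol.
OH at 180° (staggered): no non-H gauche contacts → 0.0 kJ/mol.
OH at 240° (eclipsed): Cl(0°)/H(0°) eclipsed 5.1; H(120°)/H(120°) eclipsed 3.5; H(240°)/OH(240°) eclipsed 5.2 → 13.8 kJ/mol.
OH at 300° (staggered): Cl(0°)/OH(300°) gauche 2.3 → 2.3 kJ/mol.
The maximum (14.5 kJ/mol) occurs with OH at 0°.

0°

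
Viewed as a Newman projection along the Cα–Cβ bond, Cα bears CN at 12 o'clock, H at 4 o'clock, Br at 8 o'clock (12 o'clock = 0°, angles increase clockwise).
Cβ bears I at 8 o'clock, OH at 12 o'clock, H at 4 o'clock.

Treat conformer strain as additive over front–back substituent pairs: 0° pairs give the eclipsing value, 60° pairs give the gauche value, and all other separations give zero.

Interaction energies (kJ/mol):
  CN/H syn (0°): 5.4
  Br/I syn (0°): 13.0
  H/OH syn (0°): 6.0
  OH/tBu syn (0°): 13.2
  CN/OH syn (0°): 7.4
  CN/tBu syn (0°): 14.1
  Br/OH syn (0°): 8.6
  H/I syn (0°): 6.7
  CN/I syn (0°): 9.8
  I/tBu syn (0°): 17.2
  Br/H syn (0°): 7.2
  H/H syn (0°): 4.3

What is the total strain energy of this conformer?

This conformer (eclipsed): CN–OH eclipsed, H–H eclipsed, Br–I eclipsed; 7.4 + 4.3 + 13.0 = 24.7 kJ/mol.

24.7 kJ/mol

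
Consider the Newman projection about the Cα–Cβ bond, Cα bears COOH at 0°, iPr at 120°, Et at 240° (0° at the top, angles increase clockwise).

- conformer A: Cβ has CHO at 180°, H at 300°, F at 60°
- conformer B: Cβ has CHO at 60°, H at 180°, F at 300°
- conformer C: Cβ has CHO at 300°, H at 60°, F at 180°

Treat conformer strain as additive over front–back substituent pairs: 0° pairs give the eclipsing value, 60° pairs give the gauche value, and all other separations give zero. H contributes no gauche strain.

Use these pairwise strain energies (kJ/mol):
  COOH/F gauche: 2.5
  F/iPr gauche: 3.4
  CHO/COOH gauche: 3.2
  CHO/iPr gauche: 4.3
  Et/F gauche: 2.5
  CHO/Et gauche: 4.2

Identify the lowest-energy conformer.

B

A (staggered): COOH–F gauche, iPr–CHO gauche, iPr–F gauche, Et–CHO gauche; 2.5 + 4.3 + 3.4 + 4.2 = 14.4 kJ/mol.
B (staggered): COOH–CHO gauche, COOH–F gauche, iPr–CHO gauche, Et–F gauche; 3.2 + 2.5 + 4.3 + 2.5 = 12.5 kJ/mol.
C (staggered): COOH–CHO gauche, iPr–F gauche, Et–CHO gauche, Et–F gauche; 3.2 + 3.4 + 4.2 + 2.5 = 13.3 kJ/mol.
B has the lowest total (12.5 kJ/mol).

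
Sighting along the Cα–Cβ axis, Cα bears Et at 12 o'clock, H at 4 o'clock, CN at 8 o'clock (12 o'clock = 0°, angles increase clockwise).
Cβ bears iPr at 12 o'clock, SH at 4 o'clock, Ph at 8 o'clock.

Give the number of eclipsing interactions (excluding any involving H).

2

Non-H eclipsing pairs: Et(0°)/iPr(0°); CN(240°)/Ph(240°) — 2 interactions.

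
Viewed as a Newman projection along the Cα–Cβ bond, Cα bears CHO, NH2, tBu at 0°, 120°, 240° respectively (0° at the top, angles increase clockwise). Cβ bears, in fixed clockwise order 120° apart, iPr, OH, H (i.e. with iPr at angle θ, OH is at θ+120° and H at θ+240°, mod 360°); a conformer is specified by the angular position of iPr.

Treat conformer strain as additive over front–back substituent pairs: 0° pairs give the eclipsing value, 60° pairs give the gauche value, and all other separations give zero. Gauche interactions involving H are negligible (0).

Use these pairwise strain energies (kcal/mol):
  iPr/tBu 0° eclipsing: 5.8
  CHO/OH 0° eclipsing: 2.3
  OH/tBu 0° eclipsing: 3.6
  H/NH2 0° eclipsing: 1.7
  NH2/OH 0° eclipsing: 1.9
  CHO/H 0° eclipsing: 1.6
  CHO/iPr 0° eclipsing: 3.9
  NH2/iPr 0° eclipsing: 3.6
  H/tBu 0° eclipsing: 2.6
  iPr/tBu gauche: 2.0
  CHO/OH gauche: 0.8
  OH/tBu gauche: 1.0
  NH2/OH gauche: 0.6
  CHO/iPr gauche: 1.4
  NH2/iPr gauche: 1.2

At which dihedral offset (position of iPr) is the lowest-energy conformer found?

iPr at 0° (eclipsed): CHO–iPr eclipsed, NH2–OH eclipsed, tBu–H eclipsed; 3.9 + 1.9 + 2.6 = 8.4 kcal/mol.
iPr at 60° (staggered): CHO–iPr gauche, NH2–iPr gauche, NH2–OH gauche, tBu–OH gauche; 1.4 + 1.2 + 0.6 + 1.0 = 4.2 kcal/mol.
iPr at 120° (eclipsed): CHO–H eclipsed, NH2–iPr eclipsed, tBu–OH eclipsed; 1.6 + 3.6 + 3.6 = 8.8 kcal/mol.
iPr at 180° (staggered): CHO–OH gauche, NH2–iPr gauche, tBu–iPr gauche, tBu–OH gauche; 0.8 + 1.2 + 2.0 + 1.0 = 5.0 kcal/mol.
iPr at 240° (eclipsed): CHO–OH eclipsed, NH2–H eclipsed, tBu–iPr eclipsed; 2.3 + 1.7 + 5.8 = 9.8 kcal/mol.
iPr at 300° (staggered): CHO–iPr gauche, CHO–OH gauche, NH2–OH gauche, tBu–iPr gauche; 1.4 + 0.8 + 0.6 + 2.0 = 4.8 kcal/mol.
The minimum (4.2 kcal/mol) occurs with iPr at 60°.

60°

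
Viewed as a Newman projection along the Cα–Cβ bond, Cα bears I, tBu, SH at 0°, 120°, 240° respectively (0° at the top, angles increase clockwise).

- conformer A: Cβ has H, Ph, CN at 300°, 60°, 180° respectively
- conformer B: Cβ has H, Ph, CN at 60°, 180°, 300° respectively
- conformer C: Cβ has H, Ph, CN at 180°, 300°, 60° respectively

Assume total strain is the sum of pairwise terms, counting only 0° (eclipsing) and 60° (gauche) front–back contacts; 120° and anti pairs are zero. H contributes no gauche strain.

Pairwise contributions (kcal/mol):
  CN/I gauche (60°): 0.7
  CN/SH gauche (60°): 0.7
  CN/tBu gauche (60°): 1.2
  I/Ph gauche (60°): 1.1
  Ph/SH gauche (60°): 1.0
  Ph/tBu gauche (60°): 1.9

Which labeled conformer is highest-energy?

A

A (staggered): I(0°)/Ph(60°) gauche 1.1; tBu(120°)/Ph(60°) gauche 1.9; tBu(120°)/CN(180°) gauche 1.2; SH(240°)/CN(180°) gauche 0.7 → 4.9 kcal/mol.
B (staggered): I(0°)/CN(300°) gauche 0.7; tBu(120°)/Ph(180°) gauche 1.9; SH(240°)/Ph(180°) gauche 1.0; SH(240°)/CN(300°) gauche 0.7 → 4.3 kcal/mol.
C (staggered): I(0°)/Ph(300°) gauche 1.1; I(0°)/CN(60°) gauche 0.7; tBu(120°)/CN(60°) gauche 1.2; SH(240°)/Ph(300°) gauche 1.0 → 4.0 kcal/mol.
A has the highest total (4.9 kcal/mol).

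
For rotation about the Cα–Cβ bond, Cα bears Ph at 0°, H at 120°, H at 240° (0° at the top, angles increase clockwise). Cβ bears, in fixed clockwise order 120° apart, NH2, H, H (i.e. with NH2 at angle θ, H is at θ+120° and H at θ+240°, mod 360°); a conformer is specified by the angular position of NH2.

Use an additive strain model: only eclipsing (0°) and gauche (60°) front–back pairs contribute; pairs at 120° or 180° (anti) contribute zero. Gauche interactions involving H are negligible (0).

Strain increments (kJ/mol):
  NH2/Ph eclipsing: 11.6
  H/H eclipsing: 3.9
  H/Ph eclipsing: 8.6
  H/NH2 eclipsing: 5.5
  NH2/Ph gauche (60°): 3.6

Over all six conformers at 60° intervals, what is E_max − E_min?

NH2 at 0° (eclipsed): Ph(0°)/NH2(0°) eclipsed 11.6; H(120°)/H(120°) eclipsed 3.9; H(240°)/H(240°) eclipsed 3.9 → 19.4 kJ/mol.
NH2 at 60° (staggered): Ph(0°)/NH2(60°) gauche 3.6 → 3.6 kJ/mol.
NH2 at 120° (eclipsed): Ph(0°)/H(0°) eclipsed 8.6; H(120°)/NH2(120°) eclipsed 5.5; H(240°)/H(240°) eclipsed 3.9 → 18.0 kJ/mol.
NH2 at 180° (staggered): no non-H gauche contacts → 0.0 kJ/mol.
NH2 at 240° (eclipsed): Ph(0°)/H(0°) eclipsed 8.6; H(120°)/H(120°) eclipsed 3.9; H(240°)/NH2(240°) eclipsed 5.5 → 18.0 kJ/mol.
NH2 at 300° (staggered): Ph(0°)/NH2(300°) gauche 3.6 → 3.6 kJ/mol.
Max at 0° (19.4 kJ/mol), min at 180° (0.0 kJ/mol); barrier = 19.4 kJ/mol.

19.4 kJ/mol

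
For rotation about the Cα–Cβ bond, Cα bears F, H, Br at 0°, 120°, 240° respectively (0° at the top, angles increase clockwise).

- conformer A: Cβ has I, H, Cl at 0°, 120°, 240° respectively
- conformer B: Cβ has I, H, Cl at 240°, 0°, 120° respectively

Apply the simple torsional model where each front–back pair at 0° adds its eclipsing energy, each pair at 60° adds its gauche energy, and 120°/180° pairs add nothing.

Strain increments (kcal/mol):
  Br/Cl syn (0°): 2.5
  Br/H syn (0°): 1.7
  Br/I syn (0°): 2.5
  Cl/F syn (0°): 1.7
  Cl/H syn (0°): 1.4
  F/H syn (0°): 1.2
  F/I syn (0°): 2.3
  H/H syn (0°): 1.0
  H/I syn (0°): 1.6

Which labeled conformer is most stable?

A (eclipsed): F(0°)/I(0°) eclipsed 2.3; H(120°)/H(120°) eclipsed 1.0; Br(240°)/Cl(240°) eclipsed 2.5 → 5.8 kcal/mol.
B (eclipsed): F(0°)/H(0°) eclipsed 1.2; H(120°)/Cl(120°) eclipsed 1.4; Br(240°)/I(240°) eclipsed 2.5 → 5.1 kcal/mol.
B has the lowest total (5.1 kcal/mol).

B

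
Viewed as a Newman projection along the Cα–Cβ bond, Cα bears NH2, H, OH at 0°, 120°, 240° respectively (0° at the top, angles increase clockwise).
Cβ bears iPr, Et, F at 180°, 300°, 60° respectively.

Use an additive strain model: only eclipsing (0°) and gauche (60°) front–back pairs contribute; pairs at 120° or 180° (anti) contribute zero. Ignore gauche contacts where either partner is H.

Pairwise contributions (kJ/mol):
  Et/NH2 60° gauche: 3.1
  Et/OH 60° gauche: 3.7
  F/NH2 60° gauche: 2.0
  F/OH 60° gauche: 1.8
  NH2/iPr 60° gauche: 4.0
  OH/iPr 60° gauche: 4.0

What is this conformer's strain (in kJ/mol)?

This conformer is staggered. NH2 at 0° is gauche with Et at 300° (3.1); NH2 at 0° is gauche with F at 60° (2.0); OH at 240° is gauche with iPr at 180° (4.0); OH at 240° is gauche with Et at 300° (3.7). Total 12.8 kJ/mol.

12.8 kJ/mol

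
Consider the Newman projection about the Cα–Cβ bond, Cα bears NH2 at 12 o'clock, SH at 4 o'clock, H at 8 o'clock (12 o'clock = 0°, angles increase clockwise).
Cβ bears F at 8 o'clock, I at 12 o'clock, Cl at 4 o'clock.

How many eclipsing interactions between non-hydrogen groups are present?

2

Non-H eclipsing pairs: NH2(0°)/I(0°); SH(120°)/Cl(120°) — 2 interactions.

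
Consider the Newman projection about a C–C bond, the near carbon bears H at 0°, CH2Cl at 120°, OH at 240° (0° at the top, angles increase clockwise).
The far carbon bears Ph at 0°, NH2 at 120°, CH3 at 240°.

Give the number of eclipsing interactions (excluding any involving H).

Non-H eclipsing pairs: CH2Cl(120°)/NH2(120°); OH(240°)/CH3(240°) — 2 interactions.

2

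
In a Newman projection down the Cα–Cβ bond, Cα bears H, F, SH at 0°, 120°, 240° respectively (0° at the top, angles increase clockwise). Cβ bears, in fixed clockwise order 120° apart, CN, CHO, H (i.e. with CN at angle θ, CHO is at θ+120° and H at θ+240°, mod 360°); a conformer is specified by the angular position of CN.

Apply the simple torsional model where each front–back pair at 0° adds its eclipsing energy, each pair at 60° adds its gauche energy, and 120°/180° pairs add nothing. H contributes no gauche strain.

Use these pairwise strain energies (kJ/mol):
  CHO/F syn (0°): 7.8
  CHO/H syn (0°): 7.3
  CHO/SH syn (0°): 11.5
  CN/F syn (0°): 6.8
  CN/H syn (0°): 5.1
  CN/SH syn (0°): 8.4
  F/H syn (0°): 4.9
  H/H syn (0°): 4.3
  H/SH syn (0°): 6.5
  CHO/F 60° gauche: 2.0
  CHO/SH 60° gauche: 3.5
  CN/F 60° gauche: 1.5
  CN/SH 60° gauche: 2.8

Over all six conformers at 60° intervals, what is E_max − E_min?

17.8 kJ/mol

CN at 0° (eclipsed): H(0°)/CN(0°) eclipsed 5.1; F(120°)/CHO(120°) eclipsed 7.8; SH(240°)/H(240°) eclipsed 6.5 → 19.4 kJ/mol.
CN at 60° (staggered): F(120°)/CN(60°) gauche 1.5; F(120°)/CHO(180°) gauche 2.0; SH(240°)/CHO(180°) gauche 3.5 → 7.0 kJ/mol.
CN at 120° (eclipsed): H(0°)/H(0°) eclipsed 4.3; F(120°)/CN(120°) eclipsed 6.8; SH(240°)/CHO(240°) eclipsed 11.5 → 22.6 kJ/mol.
CN at 180° (staggered): F(120°)/CN(180°) gauche 1.5; SH(240°)/CN(180°) gauche 2.8; SH(240°)/CHO(300°) gauche 3.5 → 7.8 kJ/mol.
CN at 240° (eclipsed): H(0°)/CHO(0°) eclipsed 7.3; F(120°)/H(120°) eclipsed 4.9; SH(240°)/CN(240°) eclipsed 8.4 → 20.6 kJ/mol.
CN at 300° (staggered): F(120°)/CHO(60°) gauche 2.0; SH(240°)/CN(300°) gauche 2.8 → 4.8 kJ/mol.
Max at 120° (22.6 kJ/mol), min at 300° (4.8 kJ/mol); barrier = 17.8 kJ/mol.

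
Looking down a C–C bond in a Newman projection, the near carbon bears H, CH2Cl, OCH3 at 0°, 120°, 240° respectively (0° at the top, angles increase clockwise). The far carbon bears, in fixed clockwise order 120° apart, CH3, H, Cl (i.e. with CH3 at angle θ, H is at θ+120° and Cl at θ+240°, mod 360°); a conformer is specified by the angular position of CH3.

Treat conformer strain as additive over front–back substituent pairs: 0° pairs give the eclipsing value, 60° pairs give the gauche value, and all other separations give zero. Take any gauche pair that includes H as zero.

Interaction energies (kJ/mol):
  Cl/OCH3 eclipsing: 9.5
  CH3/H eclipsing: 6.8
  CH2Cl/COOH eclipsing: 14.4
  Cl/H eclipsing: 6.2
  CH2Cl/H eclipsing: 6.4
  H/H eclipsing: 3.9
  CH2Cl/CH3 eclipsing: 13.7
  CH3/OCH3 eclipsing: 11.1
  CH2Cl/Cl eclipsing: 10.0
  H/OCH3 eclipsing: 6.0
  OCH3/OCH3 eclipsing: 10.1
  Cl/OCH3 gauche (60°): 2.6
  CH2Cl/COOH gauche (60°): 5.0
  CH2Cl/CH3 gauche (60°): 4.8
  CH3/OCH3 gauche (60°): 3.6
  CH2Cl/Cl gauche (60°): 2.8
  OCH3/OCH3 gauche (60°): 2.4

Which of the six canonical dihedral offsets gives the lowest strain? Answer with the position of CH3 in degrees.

60°

CH3 at 0° is eclipsed. H at 0° is eclipsed with CH3 at 0° (6.8); CH2Cl at 120° is eclipsed with H at 120° (6.4); OCH3 at 240° is eclipsed with Cl at 240° (9.5). Total 22.7 kJ/mol.
CH3 at 60° is staggered. CH2Cl at 120° is gauche with CH3 at 60° (4.8); OCH3 at 240° is gauche with Cl at 300° (2.6). Total 7.4 kJ/mol.
CH3 at 120° is eclipsed. H at 0° is eclipsed with Cl at 0° (6.2); CH2Cl at 120° is eclipsed with CH3 at 120° (13.7); OCH3 at 240° is eclipsed with H at 240° (6.0). Total 25.9 kJ/mol.
CH3 at 180° is staggered. CH2Cl at 120° is gauche with CH3 at 180° (4.8); CH2Cl at 120° is gauche with Cl at 60° (2.8); OCH3 at 240° is gauche with CH3 at 180° (3.6). Total 11.2 kJ/mol.
CH3 at 240° is eclipsed. H at 0° is eclipsed with H at 0° (3.9); CH2Cl at 120° is eclipsed with Cl at 120° (10.0); OCH3 at 240° is eclipsed with CH3 at 240° (11.1). Total 25.0 kJ/mol.
CH3 at 300° is staggered. CH2Cl at 120° is gauche with Cl at 180° (2.8); OCH3 at 240° is gauche with CH3 at 300° (3.6); OCH3 at 240° is gauche with Cl at 180° (2.6). Total 9.0 kJ/mol.
The minimum (7.4 kJ/mol) occurs with CH3 at 60°.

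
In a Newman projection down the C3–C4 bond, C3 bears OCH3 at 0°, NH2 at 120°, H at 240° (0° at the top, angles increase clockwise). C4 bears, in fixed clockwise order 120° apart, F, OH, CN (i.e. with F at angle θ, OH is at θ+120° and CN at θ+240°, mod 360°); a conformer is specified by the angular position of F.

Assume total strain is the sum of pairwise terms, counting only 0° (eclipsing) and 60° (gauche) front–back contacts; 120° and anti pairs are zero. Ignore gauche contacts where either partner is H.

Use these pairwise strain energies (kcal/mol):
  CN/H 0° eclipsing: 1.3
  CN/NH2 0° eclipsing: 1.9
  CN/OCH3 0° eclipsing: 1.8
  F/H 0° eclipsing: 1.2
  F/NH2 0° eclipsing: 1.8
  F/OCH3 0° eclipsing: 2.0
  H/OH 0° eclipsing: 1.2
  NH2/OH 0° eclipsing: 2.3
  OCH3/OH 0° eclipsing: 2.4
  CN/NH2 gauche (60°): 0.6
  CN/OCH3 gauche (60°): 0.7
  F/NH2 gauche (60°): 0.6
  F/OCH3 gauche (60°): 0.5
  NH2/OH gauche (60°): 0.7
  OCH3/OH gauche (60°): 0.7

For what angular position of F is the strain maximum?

0°

F at 0° is eclipsed. OCH3 at 0° is eclipsed with F at 0° (2.0); NH2 at 120° is eclipsed with OH at 120° (2.3); H at 240° is eclipsed with CN at 240° (1.3). Total 5.6 kcal/mol.
F at 60° is staggered. OCH3 at 0° is gauche with F at 60° (0.5); OCH3 at 0° is gauche with CN at 300° (0.7); NH2 at 120° is gauche with F at 60° (0.6); NH2 at 120° is gauche with OH at 180° (0.7). Total 2.5 kcal/mol.
F at 120° is eclipsed. OCH3 at 0° is eclipsed with CN at 0° (1.8); NH2 at 120° is eclipsed with F at 120° (1.8); H at 240° is eclipsed with OH at 240° (1.2). Total 4.8 kcal/mol.
F at 180° is staggered. OCH3 at 0° is gauche with OH at 300° (0.7); OCH3 at 0° is gauche with CN at 60° (0.7); NH2 at 120° is gauche with F at 180° (0.6); NH2 at 120° is gauche with CN at 60° (0.6). Total 2.6 kcal/mol.
F at 240° is eclipsed. OCH3 at 0° is eclipsed with OH at 0° (2.4); NH2 at 120° is eclipsed with CN at 120° (1.9); H at 240° is eclipsed with F at 240° (1.2). Total 5.5 kcal/mol.
F at 300° is staggered. OCH3 at 0° is gauche with F at 300° (0.5); OCH3 at 0° is gauche with OH at 60° (0.7); NH2 at 120° is gauche with OH at 60° (0.7); NH2 at 120° is gauche with CN at 180° (0.6). Total 2.5 kcal/mol.
The maximum (5.6 kcal/mol) occurs with F at 0°.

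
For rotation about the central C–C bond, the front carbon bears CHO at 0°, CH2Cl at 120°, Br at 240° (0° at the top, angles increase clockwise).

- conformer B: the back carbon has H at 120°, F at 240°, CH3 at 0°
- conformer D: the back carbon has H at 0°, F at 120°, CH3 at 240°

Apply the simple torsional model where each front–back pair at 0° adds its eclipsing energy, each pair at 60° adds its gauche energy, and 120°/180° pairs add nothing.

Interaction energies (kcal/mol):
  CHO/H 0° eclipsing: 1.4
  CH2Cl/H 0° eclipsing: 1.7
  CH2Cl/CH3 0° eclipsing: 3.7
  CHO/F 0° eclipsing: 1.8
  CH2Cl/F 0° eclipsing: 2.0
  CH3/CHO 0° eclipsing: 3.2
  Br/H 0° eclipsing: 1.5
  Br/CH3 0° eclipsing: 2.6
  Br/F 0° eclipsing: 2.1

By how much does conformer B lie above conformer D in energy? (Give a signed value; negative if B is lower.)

+1.0 kcal/mol

B (eclipsed): CHO–CH3 eclipsed, CH2Cl–H eclipsed, Br–F eclipsed; 3.2 + 1.7 + 2.1 = 7.0 kcal/mol.
D (eclipsed): CHO–H eclipsed, CH2Cl–F eclipsed, Br–CH3 eclipsed; 1.4 + 2.0 + 2.6 = 6.0 kcal/mol.
E(B) − E(D) = 7.0 − 6.0 = +1.0 kcal/mol.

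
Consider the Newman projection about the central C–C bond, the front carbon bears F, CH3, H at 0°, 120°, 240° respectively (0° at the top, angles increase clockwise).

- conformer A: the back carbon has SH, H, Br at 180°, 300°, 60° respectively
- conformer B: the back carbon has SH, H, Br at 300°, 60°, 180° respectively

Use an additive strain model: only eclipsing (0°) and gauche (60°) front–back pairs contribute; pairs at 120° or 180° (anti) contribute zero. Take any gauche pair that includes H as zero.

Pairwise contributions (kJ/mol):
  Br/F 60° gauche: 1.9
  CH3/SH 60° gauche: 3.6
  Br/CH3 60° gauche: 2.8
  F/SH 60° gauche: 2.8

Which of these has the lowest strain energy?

B

A (staggered): F(0°)/Br(60°) gauche 1.9; CH3(120°)/SH(180°) gauche 3.6; CH3(120°)/Br(60°) gauche 2.8 → 8.3 kJ/mol.
B (staggered): F(0°)/SH(300°) gauche 2.8; CH3(120°)/Br(180°) gauche 2.8 → 5.6 kJ/mol.
B has the lowest total (5.6 kJ/mol).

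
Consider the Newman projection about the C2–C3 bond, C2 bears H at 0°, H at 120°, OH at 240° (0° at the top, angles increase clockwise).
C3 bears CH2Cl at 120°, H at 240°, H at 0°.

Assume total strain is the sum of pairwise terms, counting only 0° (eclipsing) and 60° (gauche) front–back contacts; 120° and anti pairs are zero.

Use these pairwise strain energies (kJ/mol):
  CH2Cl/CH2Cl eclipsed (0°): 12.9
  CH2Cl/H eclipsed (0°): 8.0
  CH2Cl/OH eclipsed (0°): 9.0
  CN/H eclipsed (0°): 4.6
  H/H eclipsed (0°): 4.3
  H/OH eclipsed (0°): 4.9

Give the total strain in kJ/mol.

This conformer (eclipsed): H–H eclipsed, H–CH2Cl eclipsed, OH–H eclipsed; 4.3 + 8.0 + 4.9 = 17.2 kJ/mol.

17.2 kJ/mol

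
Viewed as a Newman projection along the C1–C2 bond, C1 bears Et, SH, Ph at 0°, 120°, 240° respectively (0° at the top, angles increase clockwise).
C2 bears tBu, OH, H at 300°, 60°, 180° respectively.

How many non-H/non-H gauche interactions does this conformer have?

Non-H gauche pairs: Et(0°)/tBu(300°); Et(0°)/OH(60°); SH(120°)/OH(60°); Ph(240°)/tBu(300°) — 4 interactions.

4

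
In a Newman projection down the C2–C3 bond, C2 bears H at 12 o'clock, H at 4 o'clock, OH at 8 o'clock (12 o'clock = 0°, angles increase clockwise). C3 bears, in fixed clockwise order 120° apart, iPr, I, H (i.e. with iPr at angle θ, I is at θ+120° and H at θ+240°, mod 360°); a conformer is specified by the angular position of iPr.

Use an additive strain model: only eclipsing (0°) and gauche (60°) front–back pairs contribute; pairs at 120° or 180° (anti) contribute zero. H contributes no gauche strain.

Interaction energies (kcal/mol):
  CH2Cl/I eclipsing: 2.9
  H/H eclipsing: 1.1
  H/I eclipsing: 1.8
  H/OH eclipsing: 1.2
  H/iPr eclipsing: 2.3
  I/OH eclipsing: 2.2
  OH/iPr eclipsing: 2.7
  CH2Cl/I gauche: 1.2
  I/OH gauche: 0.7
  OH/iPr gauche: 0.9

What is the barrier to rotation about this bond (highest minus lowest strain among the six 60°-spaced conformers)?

iPr at 0° is eclipsed. H at 0° is eclipsed with iPr at 0° (2.3); H at 120° is eclipsed with I at 120° (1.8); OH at 240° is eclipsed with H at 240° (1.2). Total 5.3 kcal/mol.
iPr at 60° is staggered. OH at 240° is gauche with I at 180° (0.7). Total 0.7 kcal/mol.
iPr at 120° is eclipsed. H at 0° is eclipsed with H at 0° (1.1); H at 120° is eclipsed with iPr at 120° (2.3); OH at 240° is eclipsed with I at 240° (2.2). Total 5.6 kcal/mol.
iPr at 180° is staggered. OH at 240° is gauche with iPr at 180° (0.9); OH at 240° is gauche with I at 300° (0.7). Total 1.6 kcal/mol.
iPr at 240° is eclipsed. H at 0° is eclipsed with I at 0° (1.8); H at 120° is eclipsed with H at 120° (1.1); OH at 240° is eclipsed with iPr at 240° (2.7). Total 5.6 kcal/mol.
iPr at 300° is staggered. OH at 240° is gauche with iPr at 300° (0.9). Total 0.9 kcal/mol.
Max at 120° (5.6 kcal/mol), min at 60° (0.7 kcal/mol); barrier = 4.9 kcal/mol.

4.9 kcal/mol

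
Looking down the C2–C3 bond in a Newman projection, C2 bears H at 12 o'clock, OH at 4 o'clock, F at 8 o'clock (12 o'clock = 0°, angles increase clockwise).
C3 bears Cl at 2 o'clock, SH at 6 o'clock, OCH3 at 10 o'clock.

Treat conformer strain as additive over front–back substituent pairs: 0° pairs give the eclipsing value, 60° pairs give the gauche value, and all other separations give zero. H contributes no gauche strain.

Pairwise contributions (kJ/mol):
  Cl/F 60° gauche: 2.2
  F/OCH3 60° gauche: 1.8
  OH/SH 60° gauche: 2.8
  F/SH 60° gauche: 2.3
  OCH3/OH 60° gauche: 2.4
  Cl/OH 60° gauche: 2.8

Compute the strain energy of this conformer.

This conformer (staggered): OH–Cl gauche, OH–SH gauche, F–SH gauche, F–OCH3 gauche; 2.8 + 2.8 + 2.3 + 1.8 = 9.7 kJ/mol.

9.7 kJ/mol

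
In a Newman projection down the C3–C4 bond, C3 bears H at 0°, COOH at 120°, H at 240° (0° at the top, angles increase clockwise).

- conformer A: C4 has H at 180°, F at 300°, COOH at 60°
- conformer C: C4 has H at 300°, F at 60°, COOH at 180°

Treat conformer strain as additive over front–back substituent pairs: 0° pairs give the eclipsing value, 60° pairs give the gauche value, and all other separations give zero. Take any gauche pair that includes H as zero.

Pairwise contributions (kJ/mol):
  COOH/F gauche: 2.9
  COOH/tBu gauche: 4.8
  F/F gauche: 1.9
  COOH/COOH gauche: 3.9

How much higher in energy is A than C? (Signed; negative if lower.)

A (staggered): COOH(120°)/COOH(60°) gauche 3.9 → 3.9 kJ/mol.
C (staggered): COOH(120°)/F(60°) gauche 2.9; COOH(120°)/COOH(180°) gauche 3.9 → 6.8 kJ/mol.
E(A) − E(C) = 3.9 − 6.8 = -2.9 kJ/mol.

-2.9 kJ/mol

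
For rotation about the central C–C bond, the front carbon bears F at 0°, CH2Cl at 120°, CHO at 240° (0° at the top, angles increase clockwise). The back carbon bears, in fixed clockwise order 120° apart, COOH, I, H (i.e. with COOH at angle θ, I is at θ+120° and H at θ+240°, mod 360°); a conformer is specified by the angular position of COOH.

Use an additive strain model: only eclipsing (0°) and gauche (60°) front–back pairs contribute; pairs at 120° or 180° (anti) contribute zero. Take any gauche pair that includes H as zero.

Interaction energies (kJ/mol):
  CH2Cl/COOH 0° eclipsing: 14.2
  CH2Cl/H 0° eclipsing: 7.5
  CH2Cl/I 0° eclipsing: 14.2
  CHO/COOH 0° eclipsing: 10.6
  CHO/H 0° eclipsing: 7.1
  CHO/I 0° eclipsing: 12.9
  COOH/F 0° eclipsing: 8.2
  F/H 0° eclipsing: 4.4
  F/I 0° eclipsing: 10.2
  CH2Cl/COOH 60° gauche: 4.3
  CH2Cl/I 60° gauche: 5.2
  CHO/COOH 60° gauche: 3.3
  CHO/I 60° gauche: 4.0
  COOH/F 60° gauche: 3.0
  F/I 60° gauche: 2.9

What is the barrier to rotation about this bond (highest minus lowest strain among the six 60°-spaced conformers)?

17.1 kJ/mol

COOH at 0° (eclipsed): F–COOH eclipsed, CH2Cl–I eclipsed, CHO–H eclipsed; 8.2 + 14.2 + 7.1 = 29.5 kJ/mol.
COOH at 60° (staggered): F–COOH gauche, CH2Cl–COOH gauche, CH2Cl–I gauche, CHO–I gauche; 3.0 + 4.3 + 5.2 + 4.0 = 16.5 kJ/mol.
COOH at 120° (eclipsed): F–H eclipsed, CH2Cl–COOH eclipsed, CHO–I eclipsed; 4.4 + 14.2 + 12.9 = 31.5 kJ/mol.
COOH at 180° (staggered): F–I gauche, CH2Cl–COOH gauche, CHO–COOH gauche, CHO–I gauche; 2.9 + 4.3 + 3.3 + 4.0 = 14.5 kJ/mol.
COOH at 240° (eclipsed): F–I eclipsed, CH2Cl–H eclipsed, CHO–COOH eclipsed; 10.2 + 7.5 + 10.6 = 28.3 kJ/mol.
COOH at 300° (staggered): F–COOH gauche, F–I gauche, CH2Cl–I gauche, CHO–COOH gauche; 3.0 + 2.9 + 5.2 + 3.3 = 14.4 kJ/mol.
Max at 120° (31.5 kJ/mol), min at 300° (14.4 kJ/mol); barrier = 17.1 kJ/mol.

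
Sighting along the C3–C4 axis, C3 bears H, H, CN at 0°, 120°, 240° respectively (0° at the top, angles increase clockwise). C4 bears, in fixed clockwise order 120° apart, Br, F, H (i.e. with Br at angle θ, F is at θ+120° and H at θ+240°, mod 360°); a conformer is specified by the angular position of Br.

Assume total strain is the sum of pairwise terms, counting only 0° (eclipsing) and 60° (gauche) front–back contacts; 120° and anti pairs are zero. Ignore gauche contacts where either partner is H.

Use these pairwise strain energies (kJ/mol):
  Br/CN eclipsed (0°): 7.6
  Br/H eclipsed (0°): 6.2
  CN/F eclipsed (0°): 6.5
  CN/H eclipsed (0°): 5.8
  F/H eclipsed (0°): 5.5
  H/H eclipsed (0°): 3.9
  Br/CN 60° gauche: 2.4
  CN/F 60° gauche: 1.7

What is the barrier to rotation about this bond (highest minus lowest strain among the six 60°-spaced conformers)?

Br at 0° (eclipsed): H–Br eclipsed, H–F eclipsed, CN–H eclipsed; 6.2 + 5.5 + 5.8 = 17.5 kJ/mol.
Br at 60° (staggered): CN–F gauche; 1.7 = 1.7 kJ/mol.
Br at 120° (eclipsed): H–H eclipsed, H–Br eclipsed, CN–F eclipsed; 3.9 + 6.2 + 6.5 = 16.6 kJ/mol.
Br at 180° (staggered): CN–Br gauche, CN–F gauche; 2.4 + 1.7 = 4.1 kJ/mol.
Br at 240° (eclipsed): H–F eclipsed, H–H eclipsed, CN–Br eclipsed; 5.5 + 3.9 + 7.6 = 17.0 kJ/mol.
Br at 300° (staggered): CN–Br gauche; 2.4 = 2.4 kJ/mol.
Max at 0° (17.5 kJ/mol), min at 60° (1.7 kJ/mol); barrier = 15.8 kJ/mol.

15.8 kJ/mol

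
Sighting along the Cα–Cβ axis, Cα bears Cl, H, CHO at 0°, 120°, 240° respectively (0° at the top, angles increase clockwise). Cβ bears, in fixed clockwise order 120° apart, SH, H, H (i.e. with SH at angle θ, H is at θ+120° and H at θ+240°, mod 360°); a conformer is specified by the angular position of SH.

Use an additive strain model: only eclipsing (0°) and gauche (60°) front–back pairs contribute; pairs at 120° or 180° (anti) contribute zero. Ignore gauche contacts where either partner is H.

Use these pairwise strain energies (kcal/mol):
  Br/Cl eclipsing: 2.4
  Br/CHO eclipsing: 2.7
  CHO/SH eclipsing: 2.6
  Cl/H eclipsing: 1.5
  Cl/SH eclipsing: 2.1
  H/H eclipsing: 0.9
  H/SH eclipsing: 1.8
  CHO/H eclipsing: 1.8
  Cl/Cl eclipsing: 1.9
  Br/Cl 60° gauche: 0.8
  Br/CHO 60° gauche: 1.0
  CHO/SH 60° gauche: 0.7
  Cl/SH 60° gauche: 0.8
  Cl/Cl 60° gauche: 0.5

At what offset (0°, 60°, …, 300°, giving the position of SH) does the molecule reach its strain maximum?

120°

SH at 0° (eclipsed): Cl–SH eclipsed, H–H eclipsed, CHO–H eclipsed; 2.1 + 0.9 + 1.8 = 4.8 kcal/mol.
SH at 60° (staggered): Cl–SH gauche; 0.8 = 0.8 kcal/mol.
SH at 120° (eclipsed): Cl–H eclipsed, H–SH eclipsed, CHO–H eclipsed; 1.5 + 1.8 + 1.8 = 5.1 kcal/mol.
SH at 180° (staggered): CHO–SH gauche; 0.7 = 0.7 kcal/mol.
SH at 240° (eclipsed): Cl–H eclipsed, H–H eclipsed, CHO–SH eclipsed; 1.5 + 0.9 + 2.6 = 5.0 kcal/mol.
SH at 300° (staggered): Cl–SH gauche, CHO–SH gauche; 0.8 + 0.7 = 1.5 kcal/mol.
The maximum (5.1 kcal/mol) occurs with SH at 120°.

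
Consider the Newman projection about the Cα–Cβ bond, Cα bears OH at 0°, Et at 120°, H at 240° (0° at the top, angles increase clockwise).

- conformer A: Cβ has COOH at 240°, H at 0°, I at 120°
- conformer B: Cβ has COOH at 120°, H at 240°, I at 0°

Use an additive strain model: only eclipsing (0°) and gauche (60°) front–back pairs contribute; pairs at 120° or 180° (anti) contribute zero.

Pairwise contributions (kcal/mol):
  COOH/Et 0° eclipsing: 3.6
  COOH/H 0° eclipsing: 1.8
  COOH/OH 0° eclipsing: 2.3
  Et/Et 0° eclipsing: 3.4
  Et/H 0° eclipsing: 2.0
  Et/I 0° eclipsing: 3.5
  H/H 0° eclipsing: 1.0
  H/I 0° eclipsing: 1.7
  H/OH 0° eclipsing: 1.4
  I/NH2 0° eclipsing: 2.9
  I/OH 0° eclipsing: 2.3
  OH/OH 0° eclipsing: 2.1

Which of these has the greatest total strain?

A (eclipsed): OH–H eclipsed, Et–I eclipsed, H–COOH eclipsed; 1.4 + 3.5 + 1.8 = 6.7 kcal/mol.
B (eclipsed): OH–I eclipsed, Et–COOH eclipsed, H–H eclipsed; 2.3 + 3.6 + 1.0 = 6.9 kcal/mol.
B has the highest total (6.9 kcal/mol).

B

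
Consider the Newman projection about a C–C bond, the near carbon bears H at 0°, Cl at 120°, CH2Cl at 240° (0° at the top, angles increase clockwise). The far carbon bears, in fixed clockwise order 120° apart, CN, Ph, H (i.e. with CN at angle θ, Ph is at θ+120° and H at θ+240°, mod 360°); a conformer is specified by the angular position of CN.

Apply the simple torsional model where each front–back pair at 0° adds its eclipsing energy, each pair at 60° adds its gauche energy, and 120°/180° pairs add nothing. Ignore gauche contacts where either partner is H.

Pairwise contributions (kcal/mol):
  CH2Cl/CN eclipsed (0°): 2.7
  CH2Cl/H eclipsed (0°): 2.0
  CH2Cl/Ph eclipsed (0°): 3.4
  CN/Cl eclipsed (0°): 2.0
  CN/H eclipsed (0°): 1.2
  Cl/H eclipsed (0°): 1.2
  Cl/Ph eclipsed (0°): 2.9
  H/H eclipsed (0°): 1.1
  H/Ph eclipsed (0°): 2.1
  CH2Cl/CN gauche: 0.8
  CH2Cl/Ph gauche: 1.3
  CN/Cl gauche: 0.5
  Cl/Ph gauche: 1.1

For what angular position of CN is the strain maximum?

120°

CN at 0° (eclipsed): H–CN eclipsed, Cl–Ph eclipsed, CH2Cl–H eclipsed; 1.2 + 2.9 + 2.0 = 6.1 kcal/mol.
CN at 60° (staggered): Cl–CN gauche, Cl–Ph gauche, CH2Cl–Ph gauche; 0.5 + 1.1 + 1.3 = 2.9 kcal/mol.
CN at 120° (eclipsed): H–H eclipsed, Cl–CN eclipsed, CH2Cl–Ph eclipsed; 1.1 + 2.0 + 3.4 = 6.5 kcal/mol.
CN at 180° (staggered): Cl–CN gauche, CH2Cl–CN gauche, CH2Cl–Ph gauche; 0.5 + 0.8 + 1.3 = 2.6 kcal/mol.
CN at 240° (eclipsed): H–Ph eclipsed, Cl–H eclipsed, CH2Cl–CN eclipsed; 2.1 + 1.2 + 2.7 = 6.0 kcal/mol.
CN at 300° (staggered): Cl–Ph gauche, CH2Cl–CN gauche; 1.1 + 0.8 = 1.9 kcal/mol.
The maximum (6.5 kcal/mol) occurs with CN at 120°.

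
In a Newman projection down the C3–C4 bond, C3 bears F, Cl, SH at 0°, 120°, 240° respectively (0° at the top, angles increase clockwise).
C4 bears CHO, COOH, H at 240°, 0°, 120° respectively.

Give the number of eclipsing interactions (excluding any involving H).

2

Non-H eclipsing pairs: F(0°)/COOH(0°); SH(240°)/CHO(240°) — 2 interactions.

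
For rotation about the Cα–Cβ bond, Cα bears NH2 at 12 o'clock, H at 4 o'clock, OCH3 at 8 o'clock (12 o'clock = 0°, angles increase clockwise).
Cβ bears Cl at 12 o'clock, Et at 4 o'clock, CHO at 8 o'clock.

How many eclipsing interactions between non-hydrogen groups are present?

Non-H eclipsing pairs: NH2(0°)/Cl(0°); OCH3(240°)/CHO(240°) — 2 interactions.

2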